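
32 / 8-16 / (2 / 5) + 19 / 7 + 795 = 5332 / 7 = 761.71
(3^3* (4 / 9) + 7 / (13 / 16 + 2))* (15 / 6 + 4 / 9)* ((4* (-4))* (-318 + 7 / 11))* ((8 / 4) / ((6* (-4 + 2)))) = -36104.75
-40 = -40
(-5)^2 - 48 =-23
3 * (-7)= -21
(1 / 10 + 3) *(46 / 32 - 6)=-2263 / 160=-14.14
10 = 10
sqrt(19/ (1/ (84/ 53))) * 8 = 16 * sqrt(21147)/ 53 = 43.90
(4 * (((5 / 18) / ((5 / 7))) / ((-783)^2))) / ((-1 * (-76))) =7 / 209676438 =0.00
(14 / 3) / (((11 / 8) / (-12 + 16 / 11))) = -35.79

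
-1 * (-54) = 54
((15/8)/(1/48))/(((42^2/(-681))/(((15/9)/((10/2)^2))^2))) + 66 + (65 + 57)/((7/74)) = 1992673/1470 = 1355.56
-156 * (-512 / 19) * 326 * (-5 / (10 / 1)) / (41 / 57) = -39057408 / 41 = -952619.71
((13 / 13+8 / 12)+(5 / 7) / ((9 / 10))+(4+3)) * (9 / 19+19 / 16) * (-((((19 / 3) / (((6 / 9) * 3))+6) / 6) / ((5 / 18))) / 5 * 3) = -165539 / 3192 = -51.86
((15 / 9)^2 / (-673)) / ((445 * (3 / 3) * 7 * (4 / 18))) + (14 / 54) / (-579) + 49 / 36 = 35674197385 / 26218354428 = 1.36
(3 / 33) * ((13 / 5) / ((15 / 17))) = 221 / 825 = 0.27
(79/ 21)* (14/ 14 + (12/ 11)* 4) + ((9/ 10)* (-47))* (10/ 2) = -88391/ 462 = -191.32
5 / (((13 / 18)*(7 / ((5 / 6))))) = 0.82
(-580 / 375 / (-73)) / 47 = 116 / 257325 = 0.00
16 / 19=0.84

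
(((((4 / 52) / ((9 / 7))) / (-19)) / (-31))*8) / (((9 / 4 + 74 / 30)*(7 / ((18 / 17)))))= 0.00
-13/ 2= -6.50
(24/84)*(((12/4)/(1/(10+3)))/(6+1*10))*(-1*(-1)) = 39/56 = 0.70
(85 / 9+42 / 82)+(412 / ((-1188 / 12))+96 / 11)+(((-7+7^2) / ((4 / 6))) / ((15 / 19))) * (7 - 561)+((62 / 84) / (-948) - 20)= -1323272814907 / 29928360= -44214.68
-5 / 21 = -0.24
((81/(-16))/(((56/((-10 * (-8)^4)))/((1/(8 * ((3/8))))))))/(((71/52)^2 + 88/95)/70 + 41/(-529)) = -11740854528000/358033537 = -32792.61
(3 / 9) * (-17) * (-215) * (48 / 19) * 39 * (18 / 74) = 20526480 / 703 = 29198.41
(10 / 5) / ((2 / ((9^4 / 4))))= 6561 / 4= 1640.25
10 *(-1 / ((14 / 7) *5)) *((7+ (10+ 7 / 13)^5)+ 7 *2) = -48269521610 / 371293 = -130003.86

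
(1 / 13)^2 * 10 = 10 / 169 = 0.06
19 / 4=4.75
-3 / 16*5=-15 / 16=-0.94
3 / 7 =0.43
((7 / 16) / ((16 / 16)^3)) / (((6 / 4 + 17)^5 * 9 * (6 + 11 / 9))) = 14 / 4507357205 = 0.00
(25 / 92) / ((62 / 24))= 75 / 713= 0.11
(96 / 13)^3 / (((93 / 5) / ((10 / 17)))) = 14745600 / 1157819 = 12.74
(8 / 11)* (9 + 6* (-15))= -648 / 11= -58.91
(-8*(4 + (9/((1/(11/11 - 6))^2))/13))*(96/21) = -70912/91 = -779.25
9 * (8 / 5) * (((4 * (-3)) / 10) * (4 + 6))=-864 / 5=-172.80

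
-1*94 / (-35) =94 / 35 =2.69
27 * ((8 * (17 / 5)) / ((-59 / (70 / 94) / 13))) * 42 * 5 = -70171920 / 2773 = -25305.42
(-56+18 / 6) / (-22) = 2.41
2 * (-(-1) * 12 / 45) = 8 / 15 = 0.53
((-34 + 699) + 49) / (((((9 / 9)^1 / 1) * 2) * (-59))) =-357 / 59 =-6.05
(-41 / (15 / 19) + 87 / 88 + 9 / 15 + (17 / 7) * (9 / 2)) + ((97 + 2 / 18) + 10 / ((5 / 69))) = 1084933 / 5544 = 195.69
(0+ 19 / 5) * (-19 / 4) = -361 / 20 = -18.05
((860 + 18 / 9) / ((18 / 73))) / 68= 31463 / 612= 51.41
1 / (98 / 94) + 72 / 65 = 6583 / 3185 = 2.07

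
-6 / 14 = -3 / 7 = -0.43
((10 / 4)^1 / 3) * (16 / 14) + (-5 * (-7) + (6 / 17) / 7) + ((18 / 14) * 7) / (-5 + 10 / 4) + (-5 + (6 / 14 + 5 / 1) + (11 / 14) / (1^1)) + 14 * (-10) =-379787 / 3570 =-106.38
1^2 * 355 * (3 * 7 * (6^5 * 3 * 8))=1391281920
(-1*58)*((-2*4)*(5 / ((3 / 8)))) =18560 / 3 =6186.67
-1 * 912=-912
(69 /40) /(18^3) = 23 /77760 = 0.00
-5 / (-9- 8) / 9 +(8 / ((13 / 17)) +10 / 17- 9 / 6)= 38119 / 3978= 9.58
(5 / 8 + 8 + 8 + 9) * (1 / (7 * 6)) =205 / 336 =0.61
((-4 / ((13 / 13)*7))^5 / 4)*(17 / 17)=-256 / 16807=-0.02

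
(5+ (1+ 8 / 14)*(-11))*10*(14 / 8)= -215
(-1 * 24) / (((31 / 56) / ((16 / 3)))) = -7168 / 31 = -231.23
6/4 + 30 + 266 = 595/2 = 297.50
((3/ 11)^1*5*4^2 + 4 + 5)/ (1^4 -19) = -1.71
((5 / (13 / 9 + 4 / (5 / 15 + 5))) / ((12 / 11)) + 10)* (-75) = -71625 / 79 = -906.65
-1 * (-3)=3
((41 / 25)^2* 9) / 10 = 15129 / 6250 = 2.42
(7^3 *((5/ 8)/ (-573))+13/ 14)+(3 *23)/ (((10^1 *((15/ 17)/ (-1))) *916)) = 50142587/ 91851900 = 0.55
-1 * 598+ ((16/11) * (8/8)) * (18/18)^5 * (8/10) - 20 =-33926/55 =-616.84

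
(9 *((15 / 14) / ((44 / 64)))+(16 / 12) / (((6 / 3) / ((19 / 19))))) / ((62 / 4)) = 6788 / 7161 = 0.95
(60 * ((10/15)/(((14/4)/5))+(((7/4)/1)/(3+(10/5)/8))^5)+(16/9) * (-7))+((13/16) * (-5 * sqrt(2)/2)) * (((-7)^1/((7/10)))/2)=325 * sqrt(2)/32+1109091548/23391459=61.78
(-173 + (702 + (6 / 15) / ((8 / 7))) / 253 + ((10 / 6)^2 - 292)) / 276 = -1902107 / 1142640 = -1.66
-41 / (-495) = 41 / 495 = 0.08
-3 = -3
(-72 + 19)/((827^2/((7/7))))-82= -56082231/683929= -82.00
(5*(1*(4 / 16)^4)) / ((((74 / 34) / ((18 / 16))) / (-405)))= -309825 / 75776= -4.09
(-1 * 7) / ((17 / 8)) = -56 / 17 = -3.29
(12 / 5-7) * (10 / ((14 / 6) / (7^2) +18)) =-966 / 379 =-2.55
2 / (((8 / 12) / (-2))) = -6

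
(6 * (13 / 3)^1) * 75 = 1950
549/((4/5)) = 2745/4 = 686.25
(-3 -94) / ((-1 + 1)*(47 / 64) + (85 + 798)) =-97 / 883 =-0.11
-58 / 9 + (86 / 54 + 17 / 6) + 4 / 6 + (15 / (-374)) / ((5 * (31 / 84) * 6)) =-424315 / 313038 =-1.36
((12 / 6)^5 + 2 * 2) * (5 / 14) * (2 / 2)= 90 / 7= 12.86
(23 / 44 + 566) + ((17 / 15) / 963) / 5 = 566.52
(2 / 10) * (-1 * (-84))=84 / 5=16.80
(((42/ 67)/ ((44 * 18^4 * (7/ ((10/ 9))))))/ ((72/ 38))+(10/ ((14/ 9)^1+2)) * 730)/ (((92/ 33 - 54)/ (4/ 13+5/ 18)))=-470053421044643/ 20026261442304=-23.47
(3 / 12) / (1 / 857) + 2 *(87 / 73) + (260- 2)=138593 / 292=474.63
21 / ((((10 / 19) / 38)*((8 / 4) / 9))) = 68229 / 10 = 6822.90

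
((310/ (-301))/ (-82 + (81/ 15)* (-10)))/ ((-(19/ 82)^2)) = -260555/ 1847237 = -0.14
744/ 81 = 248/ 27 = 9.19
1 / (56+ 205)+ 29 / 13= 7582 / 3393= 2.23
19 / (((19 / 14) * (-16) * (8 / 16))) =-7 / 4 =-1.75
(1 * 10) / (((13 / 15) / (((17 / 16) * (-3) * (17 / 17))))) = -3825 / 104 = -36.78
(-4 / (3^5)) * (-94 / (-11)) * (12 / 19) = -1504 / 16929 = -0.09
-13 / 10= -1.30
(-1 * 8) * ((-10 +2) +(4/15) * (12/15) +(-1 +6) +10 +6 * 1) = -7928/75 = -105.71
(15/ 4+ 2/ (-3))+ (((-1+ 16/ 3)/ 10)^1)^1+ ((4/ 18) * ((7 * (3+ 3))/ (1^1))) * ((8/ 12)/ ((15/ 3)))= 857/ 180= 4.76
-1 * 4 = -4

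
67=67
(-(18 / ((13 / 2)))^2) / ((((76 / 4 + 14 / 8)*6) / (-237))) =204768 / 14027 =14.60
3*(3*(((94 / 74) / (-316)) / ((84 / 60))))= -0.03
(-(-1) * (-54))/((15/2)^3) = -16/125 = -0.13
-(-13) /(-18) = -13 /18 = -0.72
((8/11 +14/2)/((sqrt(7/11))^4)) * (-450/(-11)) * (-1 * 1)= -780.61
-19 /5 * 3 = -57 /5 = -11.40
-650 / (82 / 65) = -21125 / 41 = -515.24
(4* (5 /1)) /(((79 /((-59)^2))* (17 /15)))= 1044300 /1343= 777.59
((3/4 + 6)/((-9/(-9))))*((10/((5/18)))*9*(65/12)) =47385/4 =11846.25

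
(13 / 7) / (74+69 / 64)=832 / 33635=0.02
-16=-16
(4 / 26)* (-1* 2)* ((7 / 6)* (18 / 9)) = -28 / 39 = -0.72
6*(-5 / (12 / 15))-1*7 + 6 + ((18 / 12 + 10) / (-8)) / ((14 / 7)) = -1255 / 32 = -39.22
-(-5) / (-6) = -5 / 6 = -0.83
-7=-7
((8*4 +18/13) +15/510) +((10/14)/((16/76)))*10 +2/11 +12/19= 22036401/323323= 68.16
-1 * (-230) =230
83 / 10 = 8.30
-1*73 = -73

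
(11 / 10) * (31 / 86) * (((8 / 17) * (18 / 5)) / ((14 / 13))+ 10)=1174063 / 255850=4.59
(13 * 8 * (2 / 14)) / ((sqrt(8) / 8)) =42.02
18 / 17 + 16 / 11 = 470 / 187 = 2.51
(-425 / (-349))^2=180625 / 121801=1.48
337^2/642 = 113569/642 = 176.90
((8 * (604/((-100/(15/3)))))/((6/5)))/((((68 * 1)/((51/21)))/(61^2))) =-561871/21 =-26755.76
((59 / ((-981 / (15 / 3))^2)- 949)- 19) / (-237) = 931563973 / 228079557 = 4.08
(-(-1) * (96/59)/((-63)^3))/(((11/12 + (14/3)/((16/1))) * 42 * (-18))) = 64/8984438757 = 0.00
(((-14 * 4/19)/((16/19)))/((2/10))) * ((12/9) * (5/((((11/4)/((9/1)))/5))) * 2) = -42000/11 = -3818.18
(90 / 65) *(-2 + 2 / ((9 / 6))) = -12 / 13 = -0.92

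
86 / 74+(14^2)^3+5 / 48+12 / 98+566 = 655299717305 / 87024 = 7530103.39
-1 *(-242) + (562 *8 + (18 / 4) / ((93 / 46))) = 146947 / 31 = 4740.23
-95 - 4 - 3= -102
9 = 9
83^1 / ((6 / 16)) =664 / 3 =221.33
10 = 10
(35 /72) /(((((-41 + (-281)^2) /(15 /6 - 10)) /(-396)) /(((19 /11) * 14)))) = 13965 /31568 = 0.44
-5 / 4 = -1.25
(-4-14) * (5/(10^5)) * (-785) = 1413/2000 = 0.71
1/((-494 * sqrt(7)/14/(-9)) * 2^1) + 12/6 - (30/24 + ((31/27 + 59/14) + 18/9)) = -4999/756 + 9 * sqrt(7)/494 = -6.56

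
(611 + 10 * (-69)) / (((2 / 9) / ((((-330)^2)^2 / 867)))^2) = -24998913189233775000000 / 83521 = -299312905607377485.90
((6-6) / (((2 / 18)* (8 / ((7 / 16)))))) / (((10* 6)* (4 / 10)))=0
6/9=2/3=0.67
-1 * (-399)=399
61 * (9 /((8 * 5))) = 13.72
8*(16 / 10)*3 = 192 / 5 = 38.40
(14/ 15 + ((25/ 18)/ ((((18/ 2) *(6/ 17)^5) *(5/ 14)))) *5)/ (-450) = -1245314203/ 1417176000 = -0.88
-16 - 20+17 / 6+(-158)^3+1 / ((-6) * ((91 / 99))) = -1076806280 / 273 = -3944345.35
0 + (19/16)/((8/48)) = 57/8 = 7.12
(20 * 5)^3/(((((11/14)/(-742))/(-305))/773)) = 2449126820000000/11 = 222647892727272.73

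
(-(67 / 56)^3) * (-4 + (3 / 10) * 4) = 300763 / 62720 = 4.80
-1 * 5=-5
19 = 19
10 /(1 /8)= 80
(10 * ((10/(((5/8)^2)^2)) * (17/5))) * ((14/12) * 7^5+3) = 16386777088/375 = 43698072.23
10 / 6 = 5 / 3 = 1.67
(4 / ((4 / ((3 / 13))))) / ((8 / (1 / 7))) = 3 / 728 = 0.00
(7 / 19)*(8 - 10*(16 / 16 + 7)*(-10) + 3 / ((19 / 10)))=107674 / 361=298.27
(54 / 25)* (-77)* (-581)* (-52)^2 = 6532317792 / 25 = 261292711.68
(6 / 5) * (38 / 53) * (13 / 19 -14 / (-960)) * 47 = 299531 / 10600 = 28.26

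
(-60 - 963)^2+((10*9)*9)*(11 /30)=1046826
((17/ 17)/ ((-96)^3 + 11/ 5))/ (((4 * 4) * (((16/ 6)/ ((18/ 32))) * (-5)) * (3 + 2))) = 27/ 45298370560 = 0.00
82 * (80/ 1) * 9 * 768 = 45342720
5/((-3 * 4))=-0.42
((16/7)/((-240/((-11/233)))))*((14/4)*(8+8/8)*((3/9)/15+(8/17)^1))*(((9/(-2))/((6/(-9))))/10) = 0.00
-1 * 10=-10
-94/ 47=-2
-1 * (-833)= 833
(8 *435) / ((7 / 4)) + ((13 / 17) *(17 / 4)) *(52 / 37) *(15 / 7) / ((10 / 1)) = 1030587 / 518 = 1989.55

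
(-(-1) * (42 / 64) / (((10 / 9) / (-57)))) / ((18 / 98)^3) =-15647317 / 2880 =-5433.10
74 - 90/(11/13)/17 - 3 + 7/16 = 195021/2992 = 65.18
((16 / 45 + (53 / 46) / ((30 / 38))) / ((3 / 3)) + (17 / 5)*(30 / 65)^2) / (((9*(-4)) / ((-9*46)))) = 888301 / 30420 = 29.20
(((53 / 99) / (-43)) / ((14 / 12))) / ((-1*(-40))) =-53 / 198660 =-0.00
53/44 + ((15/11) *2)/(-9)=119/132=0.90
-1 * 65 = -65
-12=-12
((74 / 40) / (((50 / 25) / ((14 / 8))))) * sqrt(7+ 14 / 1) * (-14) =-1813 * sqrt(21) / 80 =-103.85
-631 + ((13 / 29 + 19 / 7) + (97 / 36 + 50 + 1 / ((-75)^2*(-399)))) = -149737040741 / 260347500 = -575.14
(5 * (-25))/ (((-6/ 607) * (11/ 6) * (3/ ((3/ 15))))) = 15175/ 33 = 459.85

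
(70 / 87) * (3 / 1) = 2.41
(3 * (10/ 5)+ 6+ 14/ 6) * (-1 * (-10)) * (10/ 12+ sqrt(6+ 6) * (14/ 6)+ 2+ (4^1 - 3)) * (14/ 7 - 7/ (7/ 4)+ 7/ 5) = -1204 * sqrt(3)/ 3 - 989/ 3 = -1024.80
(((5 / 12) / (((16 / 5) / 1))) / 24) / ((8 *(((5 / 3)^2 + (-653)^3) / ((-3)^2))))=-225 / 10264599216128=-0.00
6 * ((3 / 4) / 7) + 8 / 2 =65 / 14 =4.64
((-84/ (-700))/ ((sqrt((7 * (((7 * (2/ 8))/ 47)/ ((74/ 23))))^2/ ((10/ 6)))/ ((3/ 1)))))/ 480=0.01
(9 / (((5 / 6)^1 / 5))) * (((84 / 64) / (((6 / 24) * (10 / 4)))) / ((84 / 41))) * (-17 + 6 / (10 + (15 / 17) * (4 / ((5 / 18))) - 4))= -244647 / 265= -923.20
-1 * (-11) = 11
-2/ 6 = -1/ 3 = -0.33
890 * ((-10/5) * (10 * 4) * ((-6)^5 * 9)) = 4982860800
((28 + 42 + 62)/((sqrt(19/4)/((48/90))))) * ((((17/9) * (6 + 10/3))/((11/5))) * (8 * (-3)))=-243712 * sqrt(19)/171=-6212.37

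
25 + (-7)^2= 74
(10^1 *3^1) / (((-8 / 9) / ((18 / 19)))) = -1215 / 38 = -31.97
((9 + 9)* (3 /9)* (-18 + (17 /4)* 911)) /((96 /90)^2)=10405125 /512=20322.51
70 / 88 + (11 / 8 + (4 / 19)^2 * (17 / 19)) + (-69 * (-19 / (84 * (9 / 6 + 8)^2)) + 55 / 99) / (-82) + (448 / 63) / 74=14724788823 / 6409543448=2.30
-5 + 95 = 90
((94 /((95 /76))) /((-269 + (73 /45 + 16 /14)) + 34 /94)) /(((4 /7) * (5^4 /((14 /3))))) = -9092244 /2460158125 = -0.00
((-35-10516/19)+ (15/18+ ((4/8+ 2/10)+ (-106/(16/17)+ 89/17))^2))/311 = 284523052657/8196964800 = 34.71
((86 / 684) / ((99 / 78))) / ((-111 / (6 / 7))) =-1118 / 1461537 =-0.00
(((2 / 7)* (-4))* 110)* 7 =-880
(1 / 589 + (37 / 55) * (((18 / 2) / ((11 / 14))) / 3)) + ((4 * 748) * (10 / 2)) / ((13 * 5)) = 1078091083 / 4632485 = 232.72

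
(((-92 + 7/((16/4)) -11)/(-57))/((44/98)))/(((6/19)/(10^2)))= 55125/44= 1252.84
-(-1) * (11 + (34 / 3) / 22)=380 / 33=11.52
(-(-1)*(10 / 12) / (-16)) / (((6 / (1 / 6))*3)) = -5 / 10368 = -0.00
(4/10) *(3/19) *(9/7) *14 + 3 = 393/95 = 4.14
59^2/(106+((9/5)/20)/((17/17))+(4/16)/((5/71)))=87025/2741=31.75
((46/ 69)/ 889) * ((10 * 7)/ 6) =10/ 1143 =0.01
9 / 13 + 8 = 113 / 13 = 8.69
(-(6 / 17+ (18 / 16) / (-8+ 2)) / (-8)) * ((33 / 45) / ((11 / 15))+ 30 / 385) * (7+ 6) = 48555 / 167552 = 0.29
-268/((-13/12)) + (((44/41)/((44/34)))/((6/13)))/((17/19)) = 249.39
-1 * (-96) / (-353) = -96 / 353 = -0.27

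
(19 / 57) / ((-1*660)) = -1 / 1980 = -0.00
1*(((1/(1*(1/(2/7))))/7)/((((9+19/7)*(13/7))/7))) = 0.01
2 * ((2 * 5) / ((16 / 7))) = 35 / 4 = 8.75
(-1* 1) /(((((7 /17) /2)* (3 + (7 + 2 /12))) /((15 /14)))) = -1530 /2989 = -0.51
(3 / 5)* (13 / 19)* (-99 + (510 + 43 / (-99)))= 528398 / 3135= 168.55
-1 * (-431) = 431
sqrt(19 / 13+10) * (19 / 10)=19 * sqrt(1937) / 130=6.43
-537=-537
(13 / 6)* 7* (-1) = -91 / 6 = -15.17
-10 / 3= -3.33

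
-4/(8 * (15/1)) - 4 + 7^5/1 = 504089/30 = 16802.97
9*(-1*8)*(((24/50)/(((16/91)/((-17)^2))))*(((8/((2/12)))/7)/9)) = -1082016/25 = -43280.64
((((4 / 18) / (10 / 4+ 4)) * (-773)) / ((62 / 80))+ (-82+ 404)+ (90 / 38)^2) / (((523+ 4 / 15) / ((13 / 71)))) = 1921529645 / 18709527867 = 0.10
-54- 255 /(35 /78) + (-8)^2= -3908 /7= -558.29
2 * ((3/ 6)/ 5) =1/ 5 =0.20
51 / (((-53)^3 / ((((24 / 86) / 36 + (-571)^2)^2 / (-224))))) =1074025924291775 / 6606565752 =162569.47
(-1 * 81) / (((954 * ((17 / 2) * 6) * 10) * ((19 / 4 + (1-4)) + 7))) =-3 / 157675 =-0.00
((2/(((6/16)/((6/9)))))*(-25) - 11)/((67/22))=-19778/603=-32.80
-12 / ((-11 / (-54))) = -648 / 11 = -58.91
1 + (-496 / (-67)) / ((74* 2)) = 2603 / 2479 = 1.05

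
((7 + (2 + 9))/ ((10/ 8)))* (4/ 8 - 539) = -38772/ 5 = -7754.40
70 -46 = 24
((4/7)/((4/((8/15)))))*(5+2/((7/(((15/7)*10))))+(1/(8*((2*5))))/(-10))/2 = 145317/343000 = 0.42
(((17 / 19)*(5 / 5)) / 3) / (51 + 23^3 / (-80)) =-1360 / 460959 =-0.00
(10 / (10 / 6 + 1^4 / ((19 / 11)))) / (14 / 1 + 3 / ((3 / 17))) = 285 / 1984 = 0.14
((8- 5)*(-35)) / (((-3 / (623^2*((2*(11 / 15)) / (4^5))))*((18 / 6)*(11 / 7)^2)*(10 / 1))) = 133128247 / 506880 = 262.64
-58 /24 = -29 /12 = -2.42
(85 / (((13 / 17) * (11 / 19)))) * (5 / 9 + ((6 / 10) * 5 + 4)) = 1866940 / 1287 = 1450.61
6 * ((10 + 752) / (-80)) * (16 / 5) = -4572 / 25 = -182.88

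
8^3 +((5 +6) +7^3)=866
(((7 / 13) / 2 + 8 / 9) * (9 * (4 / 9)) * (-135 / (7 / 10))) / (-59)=15.14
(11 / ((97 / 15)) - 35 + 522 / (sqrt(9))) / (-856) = -1706 / 10379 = -0.16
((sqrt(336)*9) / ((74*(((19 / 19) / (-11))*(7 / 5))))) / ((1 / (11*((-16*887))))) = 154550880*sqrt(21) / 259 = 2734521.65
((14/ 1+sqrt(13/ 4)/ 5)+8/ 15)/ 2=sqrt(13)/ 20+109/ 15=7.45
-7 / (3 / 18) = -42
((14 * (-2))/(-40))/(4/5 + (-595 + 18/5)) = -7/5906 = -0.00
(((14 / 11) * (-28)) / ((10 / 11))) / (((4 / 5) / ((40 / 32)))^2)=-6125 / 64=-95.70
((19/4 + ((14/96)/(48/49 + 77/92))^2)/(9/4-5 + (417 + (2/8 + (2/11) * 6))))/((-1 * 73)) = -505241940335/3222595664965368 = -0.00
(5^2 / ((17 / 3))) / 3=25 / 17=1.47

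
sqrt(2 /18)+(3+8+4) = 46 /3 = 15.33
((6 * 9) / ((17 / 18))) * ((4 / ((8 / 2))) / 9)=108 / 17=6.35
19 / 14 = 1.36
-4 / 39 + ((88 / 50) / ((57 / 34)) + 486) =9020698 / 18525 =486.95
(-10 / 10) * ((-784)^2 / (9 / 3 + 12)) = -614656 / 15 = -40977.07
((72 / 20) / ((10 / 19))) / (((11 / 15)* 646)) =27 / 1870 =0.01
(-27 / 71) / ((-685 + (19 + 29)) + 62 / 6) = 81 / 133480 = 0.00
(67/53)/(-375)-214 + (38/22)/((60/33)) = -16937743/79500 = -213.05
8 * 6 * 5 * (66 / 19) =15840 / 19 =833.68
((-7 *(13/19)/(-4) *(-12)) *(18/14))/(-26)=27/38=0.71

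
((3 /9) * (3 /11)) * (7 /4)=7 /44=0.16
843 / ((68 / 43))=533.07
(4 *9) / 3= 12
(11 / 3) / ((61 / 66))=3.97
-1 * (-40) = 40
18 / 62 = 9 / 31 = 0.29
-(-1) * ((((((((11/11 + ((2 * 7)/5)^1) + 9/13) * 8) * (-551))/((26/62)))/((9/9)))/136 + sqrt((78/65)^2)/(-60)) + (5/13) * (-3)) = -50045143/143650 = -348.38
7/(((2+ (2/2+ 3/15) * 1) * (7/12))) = 15/4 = 3.75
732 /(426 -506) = -183 /20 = -9.15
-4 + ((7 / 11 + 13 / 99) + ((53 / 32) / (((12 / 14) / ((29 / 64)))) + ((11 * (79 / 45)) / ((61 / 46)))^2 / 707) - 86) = -21135846857804419 / 240025147084800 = -88.06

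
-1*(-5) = 5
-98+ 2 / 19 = -1860 / 19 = -97.89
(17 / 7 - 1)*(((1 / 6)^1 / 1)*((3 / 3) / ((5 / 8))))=8 / 21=0.38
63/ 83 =0.76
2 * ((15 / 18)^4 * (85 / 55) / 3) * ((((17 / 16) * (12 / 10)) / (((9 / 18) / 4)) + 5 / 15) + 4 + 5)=622625 / 64152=9.71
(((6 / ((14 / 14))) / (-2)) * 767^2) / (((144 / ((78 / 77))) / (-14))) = 7647757 / 44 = 173812.66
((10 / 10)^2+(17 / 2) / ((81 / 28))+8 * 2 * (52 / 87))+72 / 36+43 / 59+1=2387965 / 138591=17.23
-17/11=-1.55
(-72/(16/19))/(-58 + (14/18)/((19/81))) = 3249/2078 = 1.56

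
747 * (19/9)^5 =205516217/6561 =31323.92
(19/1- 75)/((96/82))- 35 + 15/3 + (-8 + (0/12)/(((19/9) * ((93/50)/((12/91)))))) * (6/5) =-2623/30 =-87.43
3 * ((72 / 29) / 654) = 0.01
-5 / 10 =-1 / 2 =-0.50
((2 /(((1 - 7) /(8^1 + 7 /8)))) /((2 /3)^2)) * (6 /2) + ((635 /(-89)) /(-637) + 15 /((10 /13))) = -830075 /1814176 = -0.46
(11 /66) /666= 1 /3996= 0.00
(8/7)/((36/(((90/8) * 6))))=15/7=2.14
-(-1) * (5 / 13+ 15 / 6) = 75 / 26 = 2.88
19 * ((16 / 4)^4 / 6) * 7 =17024 / 3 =5674.67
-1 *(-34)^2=-1156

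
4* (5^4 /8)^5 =11641532182.69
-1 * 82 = -82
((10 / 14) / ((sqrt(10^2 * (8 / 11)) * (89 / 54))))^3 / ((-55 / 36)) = -177147 * sqrt(22) / 9672174680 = -0.00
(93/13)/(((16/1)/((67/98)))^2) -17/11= -538763657/351583232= -1.53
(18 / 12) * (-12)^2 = 216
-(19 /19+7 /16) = -23 /16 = -1.44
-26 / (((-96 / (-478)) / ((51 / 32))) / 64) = -52819 / 4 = -13204.75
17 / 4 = 4.25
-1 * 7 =-7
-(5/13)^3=-0.06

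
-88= -88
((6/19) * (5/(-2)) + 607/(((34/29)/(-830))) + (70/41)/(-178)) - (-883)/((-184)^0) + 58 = -505371794888/1178627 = -428780.09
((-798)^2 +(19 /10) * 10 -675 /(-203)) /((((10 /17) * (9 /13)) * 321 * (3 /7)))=14284969712 /1256715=11366.91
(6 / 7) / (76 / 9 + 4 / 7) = 27 / 284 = 0.10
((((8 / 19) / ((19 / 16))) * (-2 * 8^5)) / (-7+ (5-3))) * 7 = 58720256 / 1805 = 32532.00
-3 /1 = -3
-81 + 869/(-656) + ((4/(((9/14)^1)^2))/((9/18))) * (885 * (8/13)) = 10460.35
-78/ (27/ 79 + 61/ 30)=-32.84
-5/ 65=-0.08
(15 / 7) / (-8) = -15 / 56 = -0.27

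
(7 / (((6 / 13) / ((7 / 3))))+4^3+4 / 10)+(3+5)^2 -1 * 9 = 13931 / 90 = 154.79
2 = 2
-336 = -336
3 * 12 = 36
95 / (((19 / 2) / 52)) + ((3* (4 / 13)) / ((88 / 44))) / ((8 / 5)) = 27055 / 52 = 520.29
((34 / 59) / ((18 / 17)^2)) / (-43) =-4913 / 410994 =-0.01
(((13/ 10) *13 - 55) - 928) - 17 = -9831/ 10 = -983.10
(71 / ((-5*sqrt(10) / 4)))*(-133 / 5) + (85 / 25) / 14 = 17 / 70 + 18886*sqrt(10) / 125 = 478.03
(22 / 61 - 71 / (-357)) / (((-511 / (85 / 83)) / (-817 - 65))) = 365550 / 369599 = 0.99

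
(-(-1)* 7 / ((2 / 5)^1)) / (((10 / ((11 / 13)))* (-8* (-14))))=11 / 832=0.01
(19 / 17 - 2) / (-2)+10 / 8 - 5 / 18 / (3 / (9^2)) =-5.81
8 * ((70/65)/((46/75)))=4200/299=14.05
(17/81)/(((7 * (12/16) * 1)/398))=27064/1701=15.91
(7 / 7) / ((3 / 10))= 10 / 3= 3.33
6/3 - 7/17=27/17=1.59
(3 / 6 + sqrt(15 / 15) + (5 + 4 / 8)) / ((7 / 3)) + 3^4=84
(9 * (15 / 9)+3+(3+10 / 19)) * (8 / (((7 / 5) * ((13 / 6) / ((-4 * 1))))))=-392640 / 1729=-227.09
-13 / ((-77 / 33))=39 / 7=5.57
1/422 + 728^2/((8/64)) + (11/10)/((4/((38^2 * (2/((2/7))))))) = 4475997546/1055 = 4242651.70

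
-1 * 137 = -137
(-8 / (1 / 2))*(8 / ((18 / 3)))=-64 / 3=-21.33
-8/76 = -2/19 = -0.11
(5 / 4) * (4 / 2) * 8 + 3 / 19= 383 / 19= 20.16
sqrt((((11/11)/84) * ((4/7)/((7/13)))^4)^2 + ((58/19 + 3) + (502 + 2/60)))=sqrt(268813963814543417028970)/23001555990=22.54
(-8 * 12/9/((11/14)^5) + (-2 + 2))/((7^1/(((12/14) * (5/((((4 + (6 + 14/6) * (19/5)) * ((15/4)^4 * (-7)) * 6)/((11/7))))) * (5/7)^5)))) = 0.00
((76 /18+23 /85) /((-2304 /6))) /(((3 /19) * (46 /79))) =-5158937 /40538880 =-0.13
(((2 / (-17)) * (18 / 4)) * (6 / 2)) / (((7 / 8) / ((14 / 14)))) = -216 / 119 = -1.82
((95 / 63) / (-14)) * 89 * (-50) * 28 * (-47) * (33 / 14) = -1486814.63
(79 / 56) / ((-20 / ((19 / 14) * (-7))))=1501 / 2240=0.67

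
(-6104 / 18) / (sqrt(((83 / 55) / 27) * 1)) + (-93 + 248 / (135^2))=-3052 * sqrt(13695) / 249 -1694677 / 18225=-1527.37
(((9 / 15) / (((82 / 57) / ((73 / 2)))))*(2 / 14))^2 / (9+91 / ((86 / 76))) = 6700487427 / 126683522000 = 0.05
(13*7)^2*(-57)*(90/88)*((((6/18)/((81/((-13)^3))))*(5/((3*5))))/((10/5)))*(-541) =-935047583015/2376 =-393538545.04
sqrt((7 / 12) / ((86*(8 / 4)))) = sqrt(903) / 516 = 0.06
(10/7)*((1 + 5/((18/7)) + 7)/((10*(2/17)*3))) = 4.03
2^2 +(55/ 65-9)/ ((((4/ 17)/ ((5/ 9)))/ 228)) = -171034/ 39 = -4385.49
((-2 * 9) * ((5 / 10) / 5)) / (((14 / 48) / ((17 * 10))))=-7344 / 7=-1049.14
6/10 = 3/5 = 0.60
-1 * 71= -71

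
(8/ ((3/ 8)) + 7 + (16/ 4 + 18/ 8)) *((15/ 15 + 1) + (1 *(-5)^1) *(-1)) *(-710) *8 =-4125100/ 3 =-1375033.33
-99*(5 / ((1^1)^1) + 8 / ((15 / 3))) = -3267 / 5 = -653.40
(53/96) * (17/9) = 1.04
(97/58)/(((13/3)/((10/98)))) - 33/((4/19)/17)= -196900797/73892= -2664.71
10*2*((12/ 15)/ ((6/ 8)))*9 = 192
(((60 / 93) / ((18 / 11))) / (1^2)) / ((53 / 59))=0.44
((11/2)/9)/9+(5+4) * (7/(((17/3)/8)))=245131/2754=89.01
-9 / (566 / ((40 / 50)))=-18 / 1415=-0.01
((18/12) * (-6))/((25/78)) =-28.08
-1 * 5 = -5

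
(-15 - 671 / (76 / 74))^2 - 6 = 644998945 / 1444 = 446675.17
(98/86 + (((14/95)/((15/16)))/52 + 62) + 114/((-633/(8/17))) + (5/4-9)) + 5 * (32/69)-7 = 50.63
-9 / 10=-0.90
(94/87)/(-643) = -94/55941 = -0.00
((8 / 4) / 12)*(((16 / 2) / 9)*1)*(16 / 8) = 0.30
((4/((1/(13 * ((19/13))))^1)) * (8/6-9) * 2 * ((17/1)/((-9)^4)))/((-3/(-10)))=-594320/59049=-10.06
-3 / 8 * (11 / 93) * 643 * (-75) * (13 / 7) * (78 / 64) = 268950825 / 55552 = 4841.42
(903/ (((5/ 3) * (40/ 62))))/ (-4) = -83979/ 400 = -209.95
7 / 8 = 0.88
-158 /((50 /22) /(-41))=71258 /25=2850.32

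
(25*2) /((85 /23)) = 13.53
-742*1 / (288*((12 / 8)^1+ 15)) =-371 / 2376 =-0.16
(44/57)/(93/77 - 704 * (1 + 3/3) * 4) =-3388/24713547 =-0.00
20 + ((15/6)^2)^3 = 16905/64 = 264.14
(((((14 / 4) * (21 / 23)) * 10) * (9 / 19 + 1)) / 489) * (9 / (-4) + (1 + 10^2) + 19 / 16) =2742285 / 284924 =9.62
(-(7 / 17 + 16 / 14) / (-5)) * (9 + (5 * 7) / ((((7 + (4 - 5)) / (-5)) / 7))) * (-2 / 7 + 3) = -823213 / 4998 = -164.71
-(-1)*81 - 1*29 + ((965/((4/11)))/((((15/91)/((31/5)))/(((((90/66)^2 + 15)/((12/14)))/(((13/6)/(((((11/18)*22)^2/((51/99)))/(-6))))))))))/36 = -4292106415/2916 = -1471915.78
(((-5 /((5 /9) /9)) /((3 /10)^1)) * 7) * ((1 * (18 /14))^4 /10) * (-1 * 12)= 2125764 /343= 6197.56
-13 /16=-0.81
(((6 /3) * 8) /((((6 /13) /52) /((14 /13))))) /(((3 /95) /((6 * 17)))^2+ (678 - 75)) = 60761209600 /18873116103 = 3.22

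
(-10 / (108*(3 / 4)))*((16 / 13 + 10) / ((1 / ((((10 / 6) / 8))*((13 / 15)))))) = -365 / 1458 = -0.25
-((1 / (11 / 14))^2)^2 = -38416 / 14641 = -2.62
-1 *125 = -125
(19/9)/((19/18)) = 2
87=87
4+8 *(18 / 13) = 196 / 13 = 15.08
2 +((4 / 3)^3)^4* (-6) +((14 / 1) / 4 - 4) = -187.92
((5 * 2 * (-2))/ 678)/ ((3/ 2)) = -20/ 1017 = -0.02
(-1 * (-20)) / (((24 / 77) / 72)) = 4620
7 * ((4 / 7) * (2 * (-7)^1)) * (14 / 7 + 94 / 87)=-15008 / 87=-172.51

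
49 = 49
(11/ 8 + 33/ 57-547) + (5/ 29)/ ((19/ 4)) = -2402403/ 4408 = -545.01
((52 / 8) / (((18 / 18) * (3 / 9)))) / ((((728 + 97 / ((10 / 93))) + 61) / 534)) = 6.16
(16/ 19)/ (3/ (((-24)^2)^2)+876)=1769472/ 1840693267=0.00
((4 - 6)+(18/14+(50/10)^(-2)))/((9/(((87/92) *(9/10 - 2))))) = 18821/241500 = 0.08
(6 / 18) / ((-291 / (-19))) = 19 / 873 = 0.02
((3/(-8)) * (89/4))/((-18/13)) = 1157/192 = 6.03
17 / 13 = 1.31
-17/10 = -1.70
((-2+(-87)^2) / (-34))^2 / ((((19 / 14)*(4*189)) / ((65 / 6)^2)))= 241921341025 / 42698016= 5665.87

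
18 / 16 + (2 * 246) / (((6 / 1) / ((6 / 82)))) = 57 / 8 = 7.12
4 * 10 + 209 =249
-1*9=-9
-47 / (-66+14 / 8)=188 / 257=0.73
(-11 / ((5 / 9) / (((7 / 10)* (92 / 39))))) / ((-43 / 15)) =31878 / 2795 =11.41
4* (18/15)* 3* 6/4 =21.60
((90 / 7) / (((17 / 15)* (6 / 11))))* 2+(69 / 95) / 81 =12699487 / 305235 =41.61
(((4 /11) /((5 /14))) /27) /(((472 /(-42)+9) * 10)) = -196 /116325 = -0.00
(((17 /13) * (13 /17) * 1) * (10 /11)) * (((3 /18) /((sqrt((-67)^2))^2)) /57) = 5 /8443809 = 0.00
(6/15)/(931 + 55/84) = 168/391295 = 0.00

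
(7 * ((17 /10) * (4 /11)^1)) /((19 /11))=238 /95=2.51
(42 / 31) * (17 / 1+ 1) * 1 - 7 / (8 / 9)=4095 / 248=16.51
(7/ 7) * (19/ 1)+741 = 760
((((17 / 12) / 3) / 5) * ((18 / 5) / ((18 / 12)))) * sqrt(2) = 17 * sqrt(2) / 75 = 0.32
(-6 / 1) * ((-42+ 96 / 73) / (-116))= -4455 / 2117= -2.10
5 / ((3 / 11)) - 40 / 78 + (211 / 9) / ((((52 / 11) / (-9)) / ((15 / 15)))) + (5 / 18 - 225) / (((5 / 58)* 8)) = -330091 / 936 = -352.66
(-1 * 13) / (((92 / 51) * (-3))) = 221 / 92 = 2.40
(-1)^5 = -1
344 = 344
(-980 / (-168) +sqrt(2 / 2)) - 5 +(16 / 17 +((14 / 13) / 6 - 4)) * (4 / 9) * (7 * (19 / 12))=-442157 / 35802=-12.35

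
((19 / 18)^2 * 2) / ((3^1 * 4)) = 0.19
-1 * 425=-425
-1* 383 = -383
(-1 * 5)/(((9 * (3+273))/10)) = -25/1242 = -0.02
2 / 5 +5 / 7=39 / 35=1.11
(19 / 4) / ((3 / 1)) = 19 / 12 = 1.58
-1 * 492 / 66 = -82 / 11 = -7.45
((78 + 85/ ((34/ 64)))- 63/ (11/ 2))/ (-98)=-2.31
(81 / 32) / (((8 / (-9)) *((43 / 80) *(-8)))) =3645 / 5504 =0.66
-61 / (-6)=61 / 6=10.17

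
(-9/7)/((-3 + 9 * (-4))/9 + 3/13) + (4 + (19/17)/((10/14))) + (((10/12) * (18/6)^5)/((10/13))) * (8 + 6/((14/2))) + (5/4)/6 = 19075871/8160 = 2337.73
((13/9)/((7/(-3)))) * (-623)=1157/3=385.67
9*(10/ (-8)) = -45/ 4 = -11.25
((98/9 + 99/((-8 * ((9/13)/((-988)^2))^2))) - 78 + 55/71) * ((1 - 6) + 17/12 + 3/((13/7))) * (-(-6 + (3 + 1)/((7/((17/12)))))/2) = 526066205086393390051/4186728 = 125650915246080.80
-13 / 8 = -1.62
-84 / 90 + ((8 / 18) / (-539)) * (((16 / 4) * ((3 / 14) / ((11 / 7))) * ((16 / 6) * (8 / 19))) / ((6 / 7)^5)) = -23491034 / 25139565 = -0.93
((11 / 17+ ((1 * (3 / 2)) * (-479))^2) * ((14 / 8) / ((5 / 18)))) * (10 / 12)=737194857 / 272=2710275.21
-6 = -6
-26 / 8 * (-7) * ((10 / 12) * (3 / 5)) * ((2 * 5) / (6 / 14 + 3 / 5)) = 15925 / 144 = 110.59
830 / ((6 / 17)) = 7055 / 3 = 2351.67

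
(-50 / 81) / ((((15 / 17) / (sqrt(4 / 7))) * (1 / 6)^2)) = -19.04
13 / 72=0.18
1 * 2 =2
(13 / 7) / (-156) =-1 / 84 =-0.01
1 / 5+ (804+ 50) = 4271 / 5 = 854.20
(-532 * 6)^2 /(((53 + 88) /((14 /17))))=47548032 /799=59509.43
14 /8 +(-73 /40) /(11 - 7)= 207 /160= 1.29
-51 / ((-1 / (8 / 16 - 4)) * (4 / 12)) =-1071 / 2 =-535.50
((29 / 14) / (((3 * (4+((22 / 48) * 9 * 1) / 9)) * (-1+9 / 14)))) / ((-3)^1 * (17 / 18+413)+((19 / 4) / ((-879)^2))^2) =2215967914438272 / 6345890558768892425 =0.00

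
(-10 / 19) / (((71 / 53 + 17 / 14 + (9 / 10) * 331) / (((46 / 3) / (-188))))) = 213325 / 1493119218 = 0.00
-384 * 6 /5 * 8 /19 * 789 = -14542848 /95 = -153082.61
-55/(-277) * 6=330/277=1.19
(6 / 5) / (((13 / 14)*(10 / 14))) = 588 / 325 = 1.81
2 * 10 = 20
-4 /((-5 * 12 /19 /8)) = 152 /15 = 10.13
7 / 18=0.39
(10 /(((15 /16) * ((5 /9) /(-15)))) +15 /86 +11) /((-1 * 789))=23807 /67854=0.35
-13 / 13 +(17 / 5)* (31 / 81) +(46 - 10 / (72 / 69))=59483 / 1620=36.72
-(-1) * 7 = 7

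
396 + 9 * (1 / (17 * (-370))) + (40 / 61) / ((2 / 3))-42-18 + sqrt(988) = 2 * sqrt(247) + 129296691 / 383690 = 368.41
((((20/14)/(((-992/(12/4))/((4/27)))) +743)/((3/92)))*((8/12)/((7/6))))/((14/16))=4271972896/287091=14880.20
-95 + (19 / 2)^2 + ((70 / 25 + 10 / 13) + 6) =4.82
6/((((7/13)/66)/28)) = 20592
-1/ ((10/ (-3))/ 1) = 3/ 10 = 0.30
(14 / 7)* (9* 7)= 126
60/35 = 12/7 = 1.71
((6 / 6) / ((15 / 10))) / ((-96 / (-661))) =661 / 144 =4.59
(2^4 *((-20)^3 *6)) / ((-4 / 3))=576000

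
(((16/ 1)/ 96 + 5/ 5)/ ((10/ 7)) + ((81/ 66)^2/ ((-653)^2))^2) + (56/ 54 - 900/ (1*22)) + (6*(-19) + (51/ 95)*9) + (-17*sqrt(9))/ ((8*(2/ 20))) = -23158638316585915385851/ 109252357670519925840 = -211.97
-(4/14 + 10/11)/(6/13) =-598/231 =-2.59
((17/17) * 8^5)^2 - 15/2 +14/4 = 1073741820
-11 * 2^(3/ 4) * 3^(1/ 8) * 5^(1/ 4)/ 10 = -3.17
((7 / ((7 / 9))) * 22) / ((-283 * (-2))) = 99 / 283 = 0.35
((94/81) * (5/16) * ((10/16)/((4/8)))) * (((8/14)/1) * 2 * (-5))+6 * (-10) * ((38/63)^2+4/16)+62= 358487/15876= 22.58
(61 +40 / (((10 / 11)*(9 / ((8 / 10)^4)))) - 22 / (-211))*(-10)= -149799658 / 237375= -631.07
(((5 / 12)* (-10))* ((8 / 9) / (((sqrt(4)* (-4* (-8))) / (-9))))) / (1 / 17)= 425 / 48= 8.85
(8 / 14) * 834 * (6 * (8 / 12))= 13344 / 7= 1906.29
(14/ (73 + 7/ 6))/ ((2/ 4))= 168/ 445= 0.38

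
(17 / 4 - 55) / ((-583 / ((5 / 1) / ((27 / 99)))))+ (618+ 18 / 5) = 1981763 / 3180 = 623.20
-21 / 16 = -1.31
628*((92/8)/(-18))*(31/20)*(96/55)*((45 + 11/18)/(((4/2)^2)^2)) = -91903561/29700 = -3094.40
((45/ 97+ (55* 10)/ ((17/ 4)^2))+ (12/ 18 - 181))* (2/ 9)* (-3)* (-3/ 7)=-25132076/ 588693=-42.69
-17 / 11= -1.55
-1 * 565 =-565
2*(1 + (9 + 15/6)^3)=12175/4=3043.75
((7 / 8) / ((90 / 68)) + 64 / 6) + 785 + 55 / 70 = 1004363 / 1260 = 797.11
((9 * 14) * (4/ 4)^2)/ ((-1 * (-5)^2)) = -5.04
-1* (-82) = 82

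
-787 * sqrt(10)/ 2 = -1244.36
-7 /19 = -0.37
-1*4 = -4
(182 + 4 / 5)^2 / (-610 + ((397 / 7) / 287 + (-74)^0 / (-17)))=-14265639794 / 260357375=-54.79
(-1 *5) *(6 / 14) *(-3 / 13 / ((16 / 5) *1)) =225 / 1456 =0.15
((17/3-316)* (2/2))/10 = -931/30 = -31.03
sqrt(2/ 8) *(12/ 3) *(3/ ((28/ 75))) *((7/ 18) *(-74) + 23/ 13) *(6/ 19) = -237000/ 1729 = -137.07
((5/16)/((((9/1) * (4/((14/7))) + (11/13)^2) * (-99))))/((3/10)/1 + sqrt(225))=-4225/383279688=-0.00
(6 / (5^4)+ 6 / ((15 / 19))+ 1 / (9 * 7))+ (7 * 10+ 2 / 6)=3069628 / 39375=77.96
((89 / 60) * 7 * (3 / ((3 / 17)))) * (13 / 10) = 137683 / 600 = 229.47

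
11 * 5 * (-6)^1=-330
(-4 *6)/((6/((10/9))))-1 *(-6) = 14/9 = 1.56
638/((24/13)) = 4147/12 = 345.58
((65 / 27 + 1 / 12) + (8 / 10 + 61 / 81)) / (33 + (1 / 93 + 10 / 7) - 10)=1421567 / 8591400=0.17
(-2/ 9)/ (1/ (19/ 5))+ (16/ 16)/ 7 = -221/ 315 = -0.70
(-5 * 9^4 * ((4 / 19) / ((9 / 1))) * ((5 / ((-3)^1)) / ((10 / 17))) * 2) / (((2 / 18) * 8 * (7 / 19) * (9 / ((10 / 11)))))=1341.23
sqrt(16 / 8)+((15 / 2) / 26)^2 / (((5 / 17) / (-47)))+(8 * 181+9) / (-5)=-4119503 / 13520+sqrt(2)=-303.28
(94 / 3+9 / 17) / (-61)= -1625 / 3111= -0.52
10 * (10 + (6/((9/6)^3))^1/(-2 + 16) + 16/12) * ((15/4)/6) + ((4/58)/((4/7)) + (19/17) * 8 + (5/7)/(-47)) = 117765220/1459773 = 80.67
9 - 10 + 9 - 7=1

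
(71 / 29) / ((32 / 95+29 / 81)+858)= 546345 / 191622053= 0.00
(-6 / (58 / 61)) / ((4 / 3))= -4.73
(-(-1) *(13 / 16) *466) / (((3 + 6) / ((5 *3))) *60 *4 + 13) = 2.41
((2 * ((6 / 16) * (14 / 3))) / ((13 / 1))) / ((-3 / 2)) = -7 / 39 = -0.18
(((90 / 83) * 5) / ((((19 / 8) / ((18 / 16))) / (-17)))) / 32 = -34425 / 25232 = -1.36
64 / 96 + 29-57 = -82 / 3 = -27.33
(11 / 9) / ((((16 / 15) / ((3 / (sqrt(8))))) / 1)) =55 * sqrt(2) / 64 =1.22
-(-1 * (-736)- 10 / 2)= -731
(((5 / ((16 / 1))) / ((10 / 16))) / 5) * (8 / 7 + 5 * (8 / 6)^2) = 316 / 315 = 1.00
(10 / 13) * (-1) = -10 / 13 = -0.77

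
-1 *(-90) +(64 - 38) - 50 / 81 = 9346 / 81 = 115.38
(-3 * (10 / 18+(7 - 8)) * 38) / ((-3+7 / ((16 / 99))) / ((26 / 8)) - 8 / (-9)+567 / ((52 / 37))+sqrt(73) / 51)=0.12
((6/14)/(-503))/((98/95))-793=-273631279/345058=-793.00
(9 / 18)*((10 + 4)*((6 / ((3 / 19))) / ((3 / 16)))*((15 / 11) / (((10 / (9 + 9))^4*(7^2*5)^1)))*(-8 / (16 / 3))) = -5983632 / 48125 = -124.34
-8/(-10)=4/5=0.80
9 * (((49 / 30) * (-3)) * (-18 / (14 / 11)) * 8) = 24948 / 5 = 4989.60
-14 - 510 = -524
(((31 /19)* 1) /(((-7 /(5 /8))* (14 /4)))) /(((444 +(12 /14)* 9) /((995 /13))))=-4975 /705432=-0.01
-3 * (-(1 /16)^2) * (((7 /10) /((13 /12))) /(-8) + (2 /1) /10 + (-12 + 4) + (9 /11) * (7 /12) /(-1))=-2241 /22880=-0.10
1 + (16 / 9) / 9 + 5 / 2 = 599 / 162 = 3.70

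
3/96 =1/32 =0.03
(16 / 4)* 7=28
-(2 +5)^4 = -2401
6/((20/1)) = 3/10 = 0.30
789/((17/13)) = 10257/17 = 603.35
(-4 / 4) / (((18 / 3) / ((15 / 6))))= -5 / 12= -0.42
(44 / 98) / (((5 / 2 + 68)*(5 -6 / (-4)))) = 88 / 89817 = 0.00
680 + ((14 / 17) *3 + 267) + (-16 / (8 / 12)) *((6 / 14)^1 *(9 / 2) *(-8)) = 157051 / 119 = 1319.76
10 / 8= 5 / 4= 1.25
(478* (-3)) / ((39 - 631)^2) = -717 / 175232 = -0.00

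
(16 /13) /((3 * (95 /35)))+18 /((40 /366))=1221547 /7410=164.85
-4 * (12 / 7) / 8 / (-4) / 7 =0.03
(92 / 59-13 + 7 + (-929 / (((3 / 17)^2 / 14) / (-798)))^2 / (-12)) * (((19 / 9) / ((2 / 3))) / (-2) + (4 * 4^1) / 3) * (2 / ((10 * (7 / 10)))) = -36861965397073973075 / 3717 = -9917128167090119.20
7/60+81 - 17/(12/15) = 59.87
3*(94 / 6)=47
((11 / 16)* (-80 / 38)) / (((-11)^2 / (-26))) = 65 / 209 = 0.31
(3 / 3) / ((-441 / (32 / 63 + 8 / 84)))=-38 / 27783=-0.00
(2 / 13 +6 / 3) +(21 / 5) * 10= 574 / 13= 44.15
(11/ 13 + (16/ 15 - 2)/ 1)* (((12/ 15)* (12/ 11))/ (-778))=0.00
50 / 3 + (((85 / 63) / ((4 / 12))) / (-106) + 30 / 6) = 48145 / 2226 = 21.63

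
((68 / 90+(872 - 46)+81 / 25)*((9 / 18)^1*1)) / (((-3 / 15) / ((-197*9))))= 36789553 / 10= 3678955.30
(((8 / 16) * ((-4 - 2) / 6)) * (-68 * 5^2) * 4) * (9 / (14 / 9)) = 137700 / 7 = 19671.43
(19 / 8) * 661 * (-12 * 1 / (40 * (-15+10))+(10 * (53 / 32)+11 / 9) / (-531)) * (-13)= -540.97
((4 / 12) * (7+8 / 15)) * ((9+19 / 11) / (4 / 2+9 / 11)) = 9.56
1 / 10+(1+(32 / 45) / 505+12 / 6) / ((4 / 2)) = 36376 / 22725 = 1.60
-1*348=-348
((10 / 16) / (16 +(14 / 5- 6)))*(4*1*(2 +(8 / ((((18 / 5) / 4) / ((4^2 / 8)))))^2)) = 322025 / 5184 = 62.12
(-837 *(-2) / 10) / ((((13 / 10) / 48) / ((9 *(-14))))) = -10124352 / 13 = -778796.31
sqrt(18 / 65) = 3 * sqrt(130) / 65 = 0.53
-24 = -24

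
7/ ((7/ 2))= 2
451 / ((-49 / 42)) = -2706 / 7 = -386.57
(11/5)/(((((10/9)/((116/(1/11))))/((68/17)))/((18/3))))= 1515888/25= 60635.52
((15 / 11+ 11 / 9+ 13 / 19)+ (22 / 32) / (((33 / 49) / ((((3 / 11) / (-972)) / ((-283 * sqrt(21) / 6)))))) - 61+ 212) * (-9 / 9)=-290182 / 1881 - 7 * sqrt(21) / 24206688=-154.27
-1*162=-162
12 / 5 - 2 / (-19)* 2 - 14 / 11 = 1.34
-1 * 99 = -99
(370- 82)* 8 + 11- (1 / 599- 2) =1387882 / 599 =2317.00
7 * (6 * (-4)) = -168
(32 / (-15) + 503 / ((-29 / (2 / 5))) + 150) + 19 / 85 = 141.15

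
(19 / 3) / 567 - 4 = -6785 / 1701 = -3.99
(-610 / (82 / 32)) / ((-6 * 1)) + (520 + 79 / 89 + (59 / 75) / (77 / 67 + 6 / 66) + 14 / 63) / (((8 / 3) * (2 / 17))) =6814723102867 / 4002223200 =1702.73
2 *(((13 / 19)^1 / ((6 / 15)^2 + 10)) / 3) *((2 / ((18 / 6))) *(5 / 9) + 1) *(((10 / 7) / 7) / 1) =0.01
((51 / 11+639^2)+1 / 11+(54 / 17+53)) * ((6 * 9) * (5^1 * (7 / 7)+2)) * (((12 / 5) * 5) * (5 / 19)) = 1732012994880 / 3553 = 487479030.36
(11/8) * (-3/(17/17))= -4.12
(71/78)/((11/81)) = 1917/286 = 6.70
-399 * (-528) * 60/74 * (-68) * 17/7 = -1043729280/37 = -28208899.46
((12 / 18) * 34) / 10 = 34 / 15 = 2.27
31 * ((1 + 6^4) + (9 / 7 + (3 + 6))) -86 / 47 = 13332405 / 329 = 40524.03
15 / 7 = 2.14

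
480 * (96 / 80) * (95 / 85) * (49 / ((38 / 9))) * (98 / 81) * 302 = 46406528 / 17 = 2729795.76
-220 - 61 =-281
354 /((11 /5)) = 1770 /11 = 160.91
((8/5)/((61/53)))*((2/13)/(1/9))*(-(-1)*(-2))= -15264/3965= -3.85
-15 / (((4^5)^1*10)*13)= -3 / 26624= -0.00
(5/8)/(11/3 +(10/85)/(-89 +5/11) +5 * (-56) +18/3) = -124185/53714416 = -0.00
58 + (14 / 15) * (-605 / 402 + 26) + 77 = 475954 / 3015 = 157.86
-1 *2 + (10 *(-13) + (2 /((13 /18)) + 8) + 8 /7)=-10928 /91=-120.09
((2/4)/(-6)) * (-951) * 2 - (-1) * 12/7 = 2243/14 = 160.21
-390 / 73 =-5.34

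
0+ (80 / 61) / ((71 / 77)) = 6160 / 4331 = 1.42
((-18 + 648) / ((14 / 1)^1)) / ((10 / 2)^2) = 1.80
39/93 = 13/31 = 0.42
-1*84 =-84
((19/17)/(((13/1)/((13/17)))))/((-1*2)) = -19/578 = -0.03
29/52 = 0.56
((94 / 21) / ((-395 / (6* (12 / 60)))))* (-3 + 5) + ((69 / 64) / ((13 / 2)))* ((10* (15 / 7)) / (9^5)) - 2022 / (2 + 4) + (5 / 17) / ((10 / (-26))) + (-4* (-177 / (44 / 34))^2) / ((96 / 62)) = -16862398525876793 / 346509209475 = -48663.64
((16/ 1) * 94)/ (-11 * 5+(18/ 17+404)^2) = 434656/ 47401101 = 0.01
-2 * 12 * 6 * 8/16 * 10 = -720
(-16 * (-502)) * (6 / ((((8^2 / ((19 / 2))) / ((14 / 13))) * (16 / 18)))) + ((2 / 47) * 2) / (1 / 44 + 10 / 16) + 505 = 2555430227 / 278616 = 9171.87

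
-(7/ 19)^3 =-343/ 6859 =-0.05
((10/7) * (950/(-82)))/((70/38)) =-18050/2009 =-8.98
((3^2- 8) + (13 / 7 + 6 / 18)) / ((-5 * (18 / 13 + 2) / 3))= -871 / 1540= -0.57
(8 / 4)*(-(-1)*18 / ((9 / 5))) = 20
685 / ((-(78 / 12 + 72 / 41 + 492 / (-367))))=-4122878 / 41623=-99.05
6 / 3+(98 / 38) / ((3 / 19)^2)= 949 / 9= 105.44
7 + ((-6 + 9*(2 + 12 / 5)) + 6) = 233 / 5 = 46.60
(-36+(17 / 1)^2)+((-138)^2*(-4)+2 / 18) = -683306 / 9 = -75922.89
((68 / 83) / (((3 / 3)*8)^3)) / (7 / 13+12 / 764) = 42211 / 14618624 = 0.00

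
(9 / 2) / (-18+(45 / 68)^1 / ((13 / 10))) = -221 / 859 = -0.26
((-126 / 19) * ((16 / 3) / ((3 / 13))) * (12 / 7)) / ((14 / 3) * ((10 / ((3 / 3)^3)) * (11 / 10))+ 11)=-14976 / 3553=-4.22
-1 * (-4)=4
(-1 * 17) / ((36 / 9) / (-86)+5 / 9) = -6579 / 197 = -33.40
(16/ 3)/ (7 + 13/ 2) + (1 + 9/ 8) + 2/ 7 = 12727/ 4536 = 2.81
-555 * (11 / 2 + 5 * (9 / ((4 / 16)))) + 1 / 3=-617713 / 6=-102952.17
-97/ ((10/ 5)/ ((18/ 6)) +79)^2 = -873/ 57121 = -0.02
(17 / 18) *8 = 68 / 9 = 7.56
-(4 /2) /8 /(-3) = 1 /12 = 0.08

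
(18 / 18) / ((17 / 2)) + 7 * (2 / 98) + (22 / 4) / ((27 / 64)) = 42725 / 3213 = 13.30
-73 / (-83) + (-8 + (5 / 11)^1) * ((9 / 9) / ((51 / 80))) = -10.96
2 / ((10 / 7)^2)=49 / 50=0.98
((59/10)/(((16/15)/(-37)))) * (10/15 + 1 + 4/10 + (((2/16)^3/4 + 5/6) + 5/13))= -2863962837/4259840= -672.32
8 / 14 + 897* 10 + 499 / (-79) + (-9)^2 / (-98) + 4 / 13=902164187 / 100646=8963.74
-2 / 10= -1 / 5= -0.20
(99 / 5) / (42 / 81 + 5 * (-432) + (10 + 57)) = -2673 / 282485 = -0.01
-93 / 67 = -1.39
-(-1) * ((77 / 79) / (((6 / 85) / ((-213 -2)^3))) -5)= -65046666745 / 474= -137229254.74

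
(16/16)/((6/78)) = 13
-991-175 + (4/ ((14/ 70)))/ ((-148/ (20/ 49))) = -2114058/ 1813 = -1166.06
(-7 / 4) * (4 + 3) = -49 / 4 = -12.25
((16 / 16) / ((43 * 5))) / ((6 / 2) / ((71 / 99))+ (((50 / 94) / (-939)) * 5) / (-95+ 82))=40734759 / 36637373420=0.00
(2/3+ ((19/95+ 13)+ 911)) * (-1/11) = -13873/165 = -84.08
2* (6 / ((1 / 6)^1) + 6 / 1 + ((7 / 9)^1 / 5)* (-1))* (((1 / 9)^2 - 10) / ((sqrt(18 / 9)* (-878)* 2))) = 0.34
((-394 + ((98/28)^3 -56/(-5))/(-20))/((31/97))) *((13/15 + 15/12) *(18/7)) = -11728784391/1736000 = -6756.21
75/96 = 25/32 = 0.78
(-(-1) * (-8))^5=-32768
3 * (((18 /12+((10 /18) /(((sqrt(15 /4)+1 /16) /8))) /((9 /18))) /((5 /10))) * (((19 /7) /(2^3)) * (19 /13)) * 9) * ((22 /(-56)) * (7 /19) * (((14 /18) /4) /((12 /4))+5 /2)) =-9262880 * sqrt(15) /785421-1350817369 /100533888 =-59.11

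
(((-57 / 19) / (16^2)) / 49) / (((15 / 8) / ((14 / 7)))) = -0.00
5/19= 0.26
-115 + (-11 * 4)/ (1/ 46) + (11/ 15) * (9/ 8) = -85527/ 40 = -2138.18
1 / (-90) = -0.01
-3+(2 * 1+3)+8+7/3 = 37/3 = 12.33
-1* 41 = -41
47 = 47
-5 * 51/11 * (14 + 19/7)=-29835/77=-387.47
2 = 2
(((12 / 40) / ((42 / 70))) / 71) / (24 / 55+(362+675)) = 0.00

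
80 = 80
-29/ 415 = -0.07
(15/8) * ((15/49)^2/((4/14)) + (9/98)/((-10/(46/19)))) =29889/52136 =0.57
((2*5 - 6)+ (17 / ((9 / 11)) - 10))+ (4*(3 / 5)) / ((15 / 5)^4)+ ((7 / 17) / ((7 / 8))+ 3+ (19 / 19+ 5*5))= 101618 / 2295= 44.28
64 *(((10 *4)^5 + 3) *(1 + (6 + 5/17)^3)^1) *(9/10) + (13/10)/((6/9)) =145091517799719543/98260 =1476608159980.86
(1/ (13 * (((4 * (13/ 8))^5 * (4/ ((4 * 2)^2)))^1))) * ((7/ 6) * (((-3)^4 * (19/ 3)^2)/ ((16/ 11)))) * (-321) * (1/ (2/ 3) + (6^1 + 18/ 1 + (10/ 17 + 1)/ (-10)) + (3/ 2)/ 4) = -936201903714/ 410278765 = -2281.87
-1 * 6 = -6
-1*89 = -89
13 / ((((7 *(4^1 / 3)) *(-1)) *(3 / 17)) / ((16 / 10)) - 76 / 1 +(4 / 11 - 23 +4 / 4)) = -4862 / 36901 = -0.13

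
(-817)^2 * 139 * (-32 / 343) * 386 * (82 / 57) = -4806634208.53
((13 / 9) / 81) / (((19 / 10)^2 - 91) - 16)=-0.00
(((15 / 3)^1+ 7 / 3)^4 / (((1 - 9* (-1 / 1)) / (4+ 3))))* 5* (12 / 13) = 3279584 / 351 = 9343.54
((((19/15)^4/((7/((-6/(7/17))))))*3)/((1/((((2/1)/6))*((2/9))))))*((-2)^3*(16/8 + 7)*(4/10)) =141789248/4134375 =34.30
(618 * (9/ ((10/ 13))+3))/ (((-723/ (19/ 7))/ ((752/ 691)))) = -30904944/ 832655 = -37.12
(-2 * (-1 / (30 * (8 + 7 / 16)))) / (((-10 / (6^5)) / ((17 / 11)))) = -13056 / 1375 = -9.50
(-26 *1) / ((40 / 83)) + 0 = -53.95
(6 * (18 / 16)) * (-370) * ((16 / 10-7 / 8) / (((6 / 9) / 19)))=-1651347 / 32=-51604.59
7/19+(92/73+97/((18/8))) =44.74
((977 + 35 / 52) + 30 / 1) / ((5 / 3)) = 157197 / 260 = 604.60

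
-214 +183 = -31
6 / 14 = 3 / 7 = 0.43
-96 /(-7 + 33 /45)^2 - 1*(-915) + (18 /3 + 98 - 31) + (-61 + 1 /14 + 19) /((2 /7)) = 7411685 /8836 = 838.81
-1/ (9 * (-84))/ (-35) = -1/ 26460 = -0.00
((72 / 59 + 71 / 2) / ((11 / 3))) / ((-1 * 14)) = -1857 / 2596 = -0.72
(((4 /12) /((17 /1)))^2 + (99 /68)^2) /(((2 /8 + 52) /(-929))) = -81961025 /2174436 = -37.69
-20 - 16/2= -28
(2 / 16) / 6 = 1 / 48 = 0.02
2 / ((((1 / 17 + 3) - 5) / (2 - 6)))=136 / 33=4.12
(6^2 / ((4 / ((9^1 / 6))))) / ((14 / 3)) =81 / 28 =2.89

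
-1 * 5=-5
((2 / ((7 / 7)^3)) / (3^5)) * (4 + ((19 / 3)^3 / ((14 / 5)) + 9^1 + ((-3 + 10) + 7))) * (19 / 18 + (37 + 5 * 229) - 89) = 876358193 / 826686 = 1060.09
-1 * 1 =-1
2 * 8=16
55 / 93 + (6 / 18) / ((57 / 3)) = 1076 / 1767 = 0.61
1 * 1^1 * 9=9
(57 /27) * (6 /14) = 19 /21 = 0.90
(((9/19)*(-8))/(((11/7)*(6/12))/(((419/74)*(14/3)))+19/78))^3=-2665.00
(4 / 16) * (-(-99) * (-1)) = -99 / 4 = -24.75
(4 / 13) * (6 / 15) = 8 / 65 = 0.12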